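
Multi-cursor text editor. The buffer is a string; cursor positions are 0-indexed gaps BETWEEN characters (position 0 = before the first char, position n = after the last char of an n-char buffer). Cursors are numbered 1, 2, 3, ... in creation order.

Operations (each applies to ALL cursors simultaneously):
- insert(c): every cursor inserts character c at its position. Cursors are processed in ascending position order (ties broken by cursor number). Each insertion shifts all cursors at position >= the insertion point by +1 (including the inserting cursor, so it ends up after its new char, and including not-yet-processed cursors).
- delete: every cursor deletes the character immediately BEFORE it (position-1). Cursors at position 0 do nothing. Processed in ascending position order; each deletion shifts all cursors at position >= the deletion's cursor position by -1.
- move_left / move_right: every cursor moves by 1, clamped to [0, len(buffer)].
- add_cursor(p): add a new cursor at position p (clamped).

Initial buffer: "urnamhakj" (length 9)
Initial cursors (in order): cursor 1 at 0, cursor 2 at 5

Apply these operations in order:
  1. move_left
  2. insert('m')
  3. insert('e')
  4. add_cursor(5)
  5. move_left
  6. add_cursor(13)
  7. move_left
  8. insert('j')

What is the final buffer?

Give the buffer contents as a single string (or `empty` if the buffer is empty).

After op 1 (move_left): buffer="urnamhakj" (len 9), cursors c1@0 c2@4, authorship .........
After op 2 (insert('m')): buffer="murnammhakj" (len 11), cursors c1@1 c2@6, authorship 1....2.....
After op 3 (insert('e')): buffer="meurnamemhakj" (len 13), cursors c1@2 c2@8, authorship 11....22.....
After op 4 (add_cursor(5)): buffer="meurnamemhakj" (len 13), cursors c1@2 c3@5 c2@8, authorship 11....22.....
After op 5 (move_left): buffer="meurnamemhakj" (len 13), cursors c1@1 c3@4 c2@7, authorship 11....22.....
After op 6 (add_cursor(13)): buffer="meurnamemhakj" (len 13), cursors c1@1 c3@4 c2@7 c4@13, authorship 11....22.....
After op 7 (move_left): buffer="meurnamemhakj" (len 13), cursors c1@0 c3@3 c2@6 c4@12, authorship 11....22.....
After op 8 (insert('j')): buffer="jmeujrnajmemhakjj" (len 17), cursors c1@1 c3@5 c2@9 c4@16, authorship 111.3...222....4.

Answer: jmeujrnajmemhakjj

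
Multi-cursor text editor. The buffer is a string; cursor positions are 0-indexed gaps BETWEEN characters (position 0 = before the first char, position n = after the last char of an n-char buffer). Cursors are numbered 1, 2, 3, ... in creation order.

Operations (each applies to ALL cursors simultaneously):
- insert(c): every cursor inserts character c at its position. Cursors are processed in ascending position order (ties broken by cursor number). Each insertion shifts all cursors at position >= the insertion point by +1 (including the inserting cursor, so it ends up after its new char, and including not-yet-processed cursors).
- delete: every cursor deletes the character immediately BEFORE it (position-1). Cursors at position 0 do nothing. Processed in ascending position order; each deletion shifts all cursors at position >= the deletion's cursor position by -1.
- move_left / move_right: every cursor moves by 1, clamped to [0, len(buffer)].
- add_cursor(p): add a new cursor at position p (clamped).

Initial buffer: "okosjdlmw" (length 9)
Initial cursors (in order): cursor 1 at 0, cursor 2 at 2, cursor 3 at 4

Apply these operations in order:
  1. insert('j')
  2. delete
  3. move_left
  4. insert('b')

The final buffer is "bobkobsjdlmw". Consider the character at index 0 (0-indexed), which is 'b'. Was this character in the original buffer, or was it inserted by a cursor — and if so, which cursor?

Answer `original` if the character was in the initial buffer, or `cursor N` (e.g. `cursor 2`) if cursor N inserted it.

Answer: cursor 1

Derivation:
After op 1 (insert('j')): buffer="jokjosjjdlmw" (len 12), cursors c1@1 c2@4 c3@7, authorship 1..2..3.....
After op 2 (delete): buffer="okosjdlmw" (len 9), cursors c1@0 c2@2 c3@4, authorship .........
After op 3 (move_left): buffer="okosjdlmw" (len 9), cursors c1@0 c2@1 c3@3, authorship .........
After op 4 (insert('b')): buffer="bobkobsjdlmw" (len 12), cursors c1@1 c2@3 c3@6, authorship 1.2..3......
Authorship (.=original, N=cursor N): 1 . 2 . . 3 . . . . . .
Index 0: author = 1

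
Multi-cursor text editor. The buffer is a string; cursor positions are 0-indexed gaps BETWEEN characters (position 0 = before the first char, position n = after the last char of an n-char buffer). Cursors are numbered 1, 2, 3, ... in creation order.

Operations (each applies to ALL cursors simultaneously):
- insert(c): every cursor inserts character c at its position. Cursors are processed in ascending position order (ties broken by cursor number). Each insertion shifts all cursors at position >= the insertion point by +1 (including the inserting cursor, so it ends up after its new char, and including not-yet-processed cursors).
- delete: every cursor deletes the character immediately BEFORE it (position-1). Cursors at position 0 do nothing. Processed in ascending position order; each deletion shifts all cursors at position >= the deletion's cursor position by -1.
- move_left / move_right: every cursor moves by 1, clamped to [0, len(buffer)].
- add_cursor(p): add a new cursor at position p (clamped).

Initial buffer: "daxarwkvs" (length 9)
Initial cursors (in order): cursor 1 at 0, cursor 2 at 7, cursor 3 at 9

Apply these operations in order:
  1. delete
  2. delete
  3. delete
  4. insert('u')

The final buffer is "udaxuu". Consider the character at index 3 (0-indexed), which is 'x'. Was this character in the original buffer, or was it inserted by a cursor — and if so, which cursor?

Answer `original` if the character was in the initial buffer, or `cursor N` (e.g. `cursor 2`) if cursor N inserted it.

After op 1 (delete): buffer="daxarwv" (len 7), cursors c1@0 c2@6 c3@7, authorship .......
After op 2 (delete): buffer="daxar" (len 5), cursors c1@0 c2@5 c3@5, authorship .....
After op 3 (delete): buffer="dax" (len 3), cursors c1@0 c2@3 c3@3, authorship ...
After op 4 (insert('u')): buffer="udaxuu" (len 6), cursors c1@1 c2@6 c3@6, authorship 1...23
Authorship (.=original, N=cursor N): 1 . . . 2 3
Index 3: author = original

Answer: original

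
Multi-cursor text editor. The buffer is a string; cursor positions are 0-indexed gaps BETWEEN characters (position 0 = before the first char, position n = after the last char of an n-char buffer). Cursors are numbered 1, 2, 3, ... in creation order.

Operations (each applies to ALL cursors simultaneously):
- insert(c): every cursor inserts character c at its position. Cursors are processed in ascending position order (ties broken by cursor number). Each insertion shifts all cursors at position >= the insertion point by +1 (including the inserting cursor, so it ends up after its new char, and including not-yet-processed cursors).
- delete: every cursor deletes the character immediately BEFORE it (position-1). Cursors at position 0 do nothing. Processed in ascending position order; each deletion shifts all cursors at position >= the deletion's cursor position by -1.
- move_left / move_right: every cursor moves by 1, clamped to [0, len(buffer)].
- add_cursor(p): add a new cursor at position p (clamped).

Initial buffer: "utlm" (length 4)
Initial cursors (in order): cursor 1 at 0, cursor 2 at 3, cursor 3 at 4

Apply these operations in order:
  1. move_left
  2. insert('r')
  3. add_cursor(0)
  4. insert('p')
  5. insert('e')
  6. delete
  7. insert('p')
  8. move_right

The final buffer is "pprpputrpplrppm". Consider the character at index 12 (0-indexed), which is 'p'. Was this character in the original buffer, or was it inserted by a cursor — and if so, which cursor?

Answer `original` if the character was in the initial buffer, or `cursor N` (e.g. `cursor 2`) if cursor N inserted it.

After op 1 (move_left): buffer="utlm" (len 4), cursors c1@0 c2@2 c3@3, authorship ....
After op 2 (insert('r')): buffer="rutrlrm" (len 7), cursors c1@1 c2@4 c3@6, authorship 1..2.3.
After op 3 (add_cursor(0)): buffer="rutrlrm" (len 7), cursors c4@0 c1@1 c2@4 c3@6, authorship 1..2.3.
After op 4 (insert('p')): buffer="prputrplrpm" (len 11), cursors c4@1 c1@3 c2@7 c3@10, authorship 411..22.33.
After op 5 (insert('e')): buffer="perpeutrpelrpem" (len 15), cursors c4@2 c1@5 c2@10 c3@14, authorship 44111..222.333.
After op 6 (delete): buffer="prputrplrpm" (len 11), cursors c4@1 c1@3 c2@7 c3@10, authorship 411..22.33.
After op 7 (insert('p')): buffer="pprpputrpplrppm" (len 15), cursors c4@2 c1@5 c2@10 c3@14, authorship 44111..222.333.
After op 8 (move_right): buffer="pprpputrpplrppm" (len 15), cursors c4@3 c1@6 c2@11 c3@15, authorship 44111..222.333.
Authorship (.=original, N=cursor N): 4 4 1 1 1 . . 2 2 2 . 3 3 3 .
Index 12: author = 3

Answer: cursor 3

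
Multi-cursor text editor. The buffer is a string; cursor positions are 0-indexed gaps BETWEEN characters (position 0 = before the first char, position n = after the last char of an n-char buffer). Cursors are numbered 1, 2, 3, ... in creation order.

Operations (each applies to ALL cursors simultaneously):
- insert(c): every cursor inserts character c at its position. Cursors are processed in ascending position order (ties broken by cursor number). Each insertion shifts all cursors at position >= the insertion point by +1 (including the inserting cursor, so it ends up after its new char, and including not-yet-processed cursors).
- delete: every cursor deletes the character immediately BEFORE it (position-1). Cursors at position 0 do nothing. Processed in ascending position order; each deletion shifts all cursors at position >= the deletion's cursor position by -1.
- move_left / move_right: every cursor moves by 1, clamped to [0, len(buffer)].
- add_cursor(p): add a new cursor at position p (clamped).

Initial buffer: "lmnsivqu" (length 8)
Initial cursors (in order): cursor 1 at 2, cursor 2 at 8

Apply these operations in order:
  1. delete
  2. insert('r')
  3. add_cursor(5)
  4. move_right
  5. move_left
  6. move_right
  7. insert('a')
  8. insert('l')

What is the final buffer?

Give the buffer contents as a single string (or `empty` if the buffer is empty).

Answer: lrnalsivalqral

Derivation:
After op 1 (delete): buffer="lnsivq" (len 6), cursors c1@1 c2@6, authorship ......
After op 2 (insert('r')): buffer="lrnsivqr" (len 8), cursors c1@2 c2@8, authorship .1.....2
After op 3 (add_cursor(5)): buffer="lrnsivqr" (len 8), cursors c1@2 c3@5 c2@8, authorship .1.....2
After op 4 (move_right): buffer="lrnsivqr" (len 8), cursors c1@3 c3@6 c2@8, authorship .1.....2
After op 5 (move_left): buffer="lrnsivqr" (len 8), cursors c1@2 c3@5 c2@7, authorship .1.....2
After op 6 (move_right): buffer="lrnsivqr" (len 8), cursors c1@3 c3@6 c2@8, authorship .1.....2
After op 7 (insert('a')): buffer="lrnasivaqra" (len 11), cursors c1@4 c3@8 c2@11, authorship .1.1...3.22
After op 8 (insert('l')): buffer="lrnalsivalqral" (len 14), cursors c1@5 c3@10 c2@14, authorship .1.11...33.222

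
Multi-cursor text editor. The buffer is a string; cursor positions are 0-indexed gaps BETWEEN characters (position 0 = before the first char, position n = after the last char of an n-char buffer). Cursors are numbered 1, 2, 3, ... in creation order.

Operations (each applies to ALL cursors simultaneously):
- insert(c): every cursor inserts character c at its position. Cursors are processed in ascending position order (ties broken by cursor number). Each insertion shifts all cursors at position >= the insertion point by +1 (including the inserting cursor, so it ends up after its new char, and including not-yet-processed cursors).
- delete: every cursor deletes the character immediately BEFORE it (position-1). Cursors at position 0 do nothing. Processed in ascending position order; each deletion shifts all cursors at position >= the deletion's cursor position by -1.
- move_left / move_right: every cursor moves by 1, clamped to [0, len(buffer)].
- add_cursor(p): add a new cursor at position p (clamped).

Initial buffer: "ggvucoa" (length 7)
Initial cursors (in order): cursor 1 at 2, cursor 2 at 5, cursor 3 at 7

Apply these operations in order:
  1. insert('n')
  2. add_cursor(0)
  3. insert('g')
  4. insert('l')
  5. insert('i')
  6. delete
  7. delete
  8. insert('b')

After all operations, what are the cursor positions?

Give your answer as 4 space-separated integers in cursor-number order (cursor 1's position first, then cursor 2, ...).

After op 1 (insert('n')): buffer="ggnvucnoan" (len 10), cursors c1@3 c2@7 c3@10, authorship ..1...2..3
After op 2 (add_cursor(0)): buffer="ggnvucnoan" (len 10), cursors c4@0 c1@3 c2@7 c3@10, authorship ..1...2..3
After op 3 (insert('g')): buffer="gggngvucngoang" (len 14), cursors c4@1 c1@5 c2@10 c3@14, authorship 4..11...22..33
After op 4 (insert('l')): buffer="glggnglvucngloangl" (len 18), cursors c4@2 c1@7 c2@13 c3@18, authorship 44..111...222..333
After op 5 (insert('i')): buffer="gliggnglivucnglioangli" (len 22), cursors c4@3 c1@9 c2@16 c3@22, authorship 444..1111...2222..3333
After op 6 (delete): buffer="glggnglvucngloangl" (len 18), cursors c4@2 c1@7 c2@13 c3@18, authorship 44..111...222..333
After op 7 (delete): buffer="gggngvucngoang" (len 14), cursors c4@1 c1@5 c2@10 c3@14, authorship 4..11...22..33
After op 8 (insert('b')): buffer="gbggngbvucngboangb" (len 18), cursors c4@2 c1@7 c2@13 c3@18, authorship 44..111...222..333

Answer: 7 13 18 2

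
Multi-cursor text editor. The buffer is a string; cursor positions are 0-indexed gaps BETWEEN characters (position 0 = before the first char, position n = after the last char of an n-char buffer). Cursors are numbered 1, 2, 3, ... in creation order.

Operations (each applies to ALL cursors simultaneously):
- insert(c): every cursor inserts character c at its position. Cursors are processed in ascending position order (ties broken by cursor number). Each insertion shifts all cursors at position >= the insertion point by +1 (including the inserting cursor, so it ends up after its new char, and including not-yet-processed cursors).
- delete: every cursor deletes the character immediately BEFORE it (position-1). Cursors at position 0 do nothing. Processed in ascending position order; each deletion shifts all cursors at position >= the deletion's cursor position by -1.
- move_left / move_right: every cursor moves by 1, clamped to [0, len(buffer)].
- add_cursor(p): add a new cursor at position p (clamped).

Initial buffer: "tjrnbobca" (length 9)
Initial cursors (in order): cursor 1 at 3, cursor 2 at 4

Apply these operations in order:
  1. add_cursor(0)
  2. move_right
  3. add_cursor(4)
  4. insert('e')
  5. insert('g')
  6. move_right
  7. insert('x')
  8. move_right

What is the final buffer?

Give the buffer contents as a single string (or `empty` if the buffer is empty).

After op 1 (add_cursor(0)): buffer="tjrnbobca" (len 9), cursors c3@0 c1@3 c2@4, authorship .........
After op 2 (move_right): buffer="tjrnbobca" (len 9), cursors c3@1 c1@4 c2@5, authorship .........
After op 3 (add_cursor(4)): buffer="tjrnbobca" (len 9), cursors c3@1 c1@4 c4@4 c2@5, authorship .........
After op 4 (insert('e')): buffer="tejrneebeobca" (len 13), cursors c3@2 c1@7 c4@7 c2@9, authorship .3...14.2....
After op 5 (insert('g')): buffer="tegjrneeggbegobca" (len 17), cursors c3@3 c1@10 c4@10 c2@13, authorship .33...1414.22....
After op 6 (move_right): buffer="tegjrneeggbegobca" (len 17), cursors c3@4 c1@11 c4@11 c2@14, authorship .33...1414.22....
After op 7 (insert('x')): buffer="tegjxrneeggbxxegoxbca" (len 21), cursors c3@5 c1@14 c4@14 c2@18, authorship .33.3..1414.1422.2...
After op 8 (move_right): buffer="tegjxrneeggbxxegoxbca" (len 21), cursors c3@6 c1@15 c4@15 c2@19, authorship .33.3..1414.1422.2...

Answer: tegjxrneeggbxxegoxbca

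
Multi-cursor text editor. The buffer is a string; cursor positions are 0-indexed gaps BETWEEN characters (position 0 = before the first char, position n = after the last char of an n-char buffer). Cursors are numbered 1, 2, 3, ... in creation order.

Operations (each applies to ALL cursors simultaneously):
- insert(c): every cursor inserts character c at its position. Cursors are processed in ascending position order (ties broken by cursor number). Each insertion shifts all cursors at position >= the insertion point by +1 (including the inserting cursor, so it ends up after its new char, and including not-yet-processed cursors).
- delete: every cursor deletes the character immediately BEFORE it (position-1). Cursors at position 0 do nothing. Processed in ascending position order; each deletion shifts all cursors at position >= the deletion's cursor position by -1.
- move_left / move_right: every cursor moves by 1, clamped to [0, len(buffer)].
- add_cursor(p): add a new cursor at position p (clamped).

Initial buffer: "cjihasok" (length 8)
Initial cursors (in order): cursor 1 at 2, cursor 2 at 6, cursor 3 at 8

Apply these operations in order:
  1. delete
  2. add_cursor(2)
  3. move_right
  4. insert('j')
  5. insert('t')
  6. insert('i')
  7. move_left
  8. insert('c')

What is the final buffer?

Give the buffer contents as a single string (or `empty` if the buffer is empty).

Answer: cijtcihjtciaojjtticci

Derivation:
After op 1 (delete): buffer="cihao" (len 5), cursors c1@1 c2@4 c3@5, authorship .....
After op 2 (add_cursor(2)): buffer="cihao" (len 5), cursors c1@1 c4@2 c2@4 c3@5, authorship .....
After op 3 (move_right): buffer="cihao" (len 5), cursors c1@2 c4@3 c2@5 c3@5, authorship .....
After op 4 (insert('j')): buffer="cijhjaojj" (len 9), cursors c1@3 c4@5 c2@9 c3@9, authorship ..1.4..23
After op 5 (insert('t')): buffer="cijthjtaojjtt" (len 13), cursors c1@4 c4@7 c2@13 c3@13, authorship ..11.44..2323
After op 6 (insert('i')): buffer="cijtihjtiaojjttii" (len 17), cursors c1@5 c4@9 c2@17 c3@17, authorship ..111.444..232323
After op 7 (move_left): buffer="cijtihjtiaojjttii" (len 17), cursors c1@4 c4@8 c2@16 c3@16, authorship ..111.444..232323
After op 8 (insert('c')): buffer="cijtcihjtciaojjtticci" (len 21), cursors c1@5 c4@10 c2@20 c3@20, authorship ..1111.4444..23232233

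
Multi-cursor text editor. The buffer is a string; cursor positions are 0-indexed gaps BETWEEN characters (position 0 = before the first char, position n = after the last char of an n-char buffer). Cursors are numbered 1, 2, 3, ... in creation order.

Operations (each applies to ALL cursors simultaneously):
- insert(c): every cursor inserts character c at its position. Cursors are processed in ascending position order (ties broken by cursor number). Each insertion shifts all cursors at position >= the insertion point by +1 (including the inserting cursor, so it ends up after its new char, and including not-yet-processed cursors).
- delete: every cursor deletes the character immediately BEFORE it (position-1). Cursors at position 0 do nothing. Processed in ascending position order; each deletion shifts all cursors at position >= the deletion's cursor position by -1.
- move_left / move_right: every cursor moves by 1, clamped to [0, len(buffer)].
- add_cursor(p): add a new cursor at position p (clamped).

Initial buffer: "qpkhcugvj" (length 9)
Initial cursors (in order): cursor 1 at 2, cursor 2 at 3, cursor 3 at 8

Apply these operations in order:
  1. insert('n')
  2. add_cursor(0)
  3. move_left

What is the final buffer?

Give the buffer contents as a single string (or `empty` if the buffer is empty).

After op 1 (insert('n')): buffer="qpnknhcugvnj" (len 12), cursors c1@3 c2@5 c3@11, authorship ..1.2.....3.
After op 2 (add_cursor(0)): buffer="qpnknhcugvnj" (len 12), cursors c4@0 c1@3 c2@5 c3@11, authorship ..1.2.....3.
After op 3 (move_left): buffer="qpnknhcugvnj" (len 12), cursors c4@0 c1@2 c2@4 c3@10, authorship ..1.2.....3.

Answer: qpnknhcugvnj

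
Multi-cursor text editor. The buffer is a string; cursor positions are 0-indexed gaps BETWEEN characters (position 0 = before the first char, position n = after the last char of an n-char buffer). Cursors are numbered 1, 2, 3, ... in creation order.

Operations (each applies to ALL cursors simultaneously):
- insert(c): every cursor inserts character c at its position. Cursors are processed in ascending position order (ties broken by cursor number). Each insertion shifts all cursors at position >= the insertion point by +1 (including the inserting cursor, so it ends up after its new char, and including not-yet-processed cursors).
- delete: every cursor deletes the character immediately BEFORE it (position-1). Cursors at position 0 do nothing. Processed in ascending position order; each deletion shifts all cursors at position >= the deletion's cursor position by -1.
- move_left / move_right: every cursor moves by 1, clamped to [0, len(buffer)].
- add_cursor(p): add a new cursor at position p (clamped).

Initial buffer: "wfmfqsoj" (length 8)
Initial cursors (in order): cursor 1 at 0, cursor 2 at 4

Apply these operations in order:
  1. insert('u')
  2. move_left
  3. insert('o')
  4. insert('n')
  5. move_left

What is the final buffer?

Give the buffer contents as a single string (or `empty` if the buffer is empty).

After op 1 (insert('u')): buffer="uwfmfuqsoj" (len 10), cursors c1@1 c2@6, authorship 1....2....
After op 2 (move_left): buffer="uwfmfuqsoj" (len 10), cursors c1@0 c2@5, authorship 1....2....
After op 3 (insert('o')): buffer="ouwfmfouqsoj" (len 12), cursors c1@1 c2@7, authorship 11....22....
After op 4 (insert('n')): buffer="onuwfmfonuqsoj" (len 14), cursors c1@2 c2@9, authorship 111....222....
After op 5 (move_left): buffer="onuwfmfonuqsoj" (len 14), cursors c1@1 c2@8, authorship 111....222....

Answer: onuwfmfonuqsoj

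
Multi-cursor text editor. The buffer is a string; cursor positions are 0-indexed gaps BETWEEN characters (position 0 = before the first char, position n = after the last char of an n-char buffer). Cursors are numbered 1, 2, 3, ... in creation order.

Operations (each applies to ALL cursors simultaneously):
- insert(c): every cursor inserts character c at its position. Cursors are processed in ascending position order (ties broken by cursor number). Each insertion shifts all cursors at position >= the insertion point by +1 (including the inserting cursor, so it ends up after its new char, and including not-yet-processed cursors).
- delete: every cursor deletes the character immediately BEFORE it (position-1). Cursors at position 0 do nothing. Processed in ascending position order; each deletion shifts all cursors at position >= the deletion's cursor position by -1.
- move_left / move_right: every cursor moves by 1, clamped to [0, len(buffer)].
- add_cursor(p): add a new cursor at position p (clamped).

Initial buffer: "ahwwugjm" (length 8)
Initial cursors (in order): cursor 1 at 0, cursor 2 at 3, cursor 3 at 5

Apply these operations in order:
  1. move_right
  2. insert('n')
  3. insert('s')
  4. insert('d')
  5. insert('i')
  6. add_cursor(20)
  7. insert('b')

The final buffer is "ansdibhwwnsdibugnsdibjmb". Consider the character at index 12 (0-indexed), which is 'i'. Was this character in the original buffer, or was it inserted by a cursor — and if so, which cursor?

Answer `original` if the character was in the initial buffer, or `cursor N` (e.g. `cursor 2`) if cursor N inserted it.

Answer: cursor 2

Derivation:
After op 1 (move_right): buffer="ahwwugjm" (len 8), cursors c1@1 c2@4 c3@6, authorship ........
After op 2 (insert('n')): buffer="anhwwnugnjm" (len 11), cursors c1@2 c2@6 c3@9, authorship .1...2..3..
After op 3 (insert('s')): buffer="anshwwnsugnsjm" (len 14), cursors c1@3 c2@8 c3@12, authorship .11...22..33..
After op 4 (insert('d')): buffer="ansdhwwnsdugnsdjm" (len 17), cursors c1@4 c2@10 c3@15, authorship .111...222..333..
After op 5 (insert('i')): buffer="ansdihwwnsdiugnsdijm" (len 20), cursors c1@5 c2@12 c3@18, authorship .1111...2222..3333..
After op 6 (add_cursor(20)): buffer="ansdihwwnsdiugnsdijm" (len 20), cursors c1@5 c2@12 c3@18 c4@20, authorship .1111...2222..3333..
After op 7 (insert('b')): buffer="ansdibhwwnsdibugnsdibjmb" (len 24), cursors c1@6 c2@14 c3@21 c4@24, authorship .11111...22222..33333..4
Authorship (.=original, N=cursor N): . 1 1 1 1 1 . . . 2 2 2 2 2 . . 3 3 3 3 3 . . 4
Index 12: author = 2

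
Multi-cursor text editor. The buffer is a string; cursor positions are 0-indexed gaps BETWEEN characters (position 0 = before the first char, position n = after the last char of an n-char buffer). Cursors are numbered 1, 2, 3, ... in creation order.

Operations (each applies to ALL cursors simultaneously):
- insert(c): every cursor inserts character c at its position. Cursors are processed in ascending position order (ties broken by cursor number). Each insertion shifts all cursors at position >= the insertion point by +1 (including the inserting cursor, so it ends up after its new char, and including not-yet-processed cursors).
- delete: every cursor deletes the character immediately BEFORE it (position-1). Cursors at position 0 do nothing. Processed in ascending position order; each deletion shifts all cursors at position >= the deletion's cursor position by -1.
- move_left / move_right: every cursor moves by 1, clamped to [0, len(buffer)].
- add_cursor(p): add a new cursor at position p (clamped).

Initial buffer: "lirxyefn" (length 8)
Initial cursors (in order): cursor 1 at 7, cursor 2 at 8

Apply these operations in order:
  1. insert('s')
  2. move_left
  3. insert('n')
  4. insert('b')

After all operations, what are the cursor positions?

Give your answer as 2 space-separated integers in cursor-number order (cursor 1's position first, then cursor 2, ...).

After op 1 (insert('s')): buffer="lirxyefsns" (len 10), cursors c1@8 c2@10, authorship .......1.2
After op 2 (move_left): buffer="lirxyefsns" (len 10), cursors c1@7 c2@9, authorship .......1.2
After op 3 (insert('n')): buffer="lirxyefnsnns" (len 12), cursors c1@8 c2@11, authorship .......11.22
After op 4 (insert('b')): buffer="lirxyefnbsnnbs" (len 14), cursors c1@9 c2@13, authorship .......111.222

Answer: 9 13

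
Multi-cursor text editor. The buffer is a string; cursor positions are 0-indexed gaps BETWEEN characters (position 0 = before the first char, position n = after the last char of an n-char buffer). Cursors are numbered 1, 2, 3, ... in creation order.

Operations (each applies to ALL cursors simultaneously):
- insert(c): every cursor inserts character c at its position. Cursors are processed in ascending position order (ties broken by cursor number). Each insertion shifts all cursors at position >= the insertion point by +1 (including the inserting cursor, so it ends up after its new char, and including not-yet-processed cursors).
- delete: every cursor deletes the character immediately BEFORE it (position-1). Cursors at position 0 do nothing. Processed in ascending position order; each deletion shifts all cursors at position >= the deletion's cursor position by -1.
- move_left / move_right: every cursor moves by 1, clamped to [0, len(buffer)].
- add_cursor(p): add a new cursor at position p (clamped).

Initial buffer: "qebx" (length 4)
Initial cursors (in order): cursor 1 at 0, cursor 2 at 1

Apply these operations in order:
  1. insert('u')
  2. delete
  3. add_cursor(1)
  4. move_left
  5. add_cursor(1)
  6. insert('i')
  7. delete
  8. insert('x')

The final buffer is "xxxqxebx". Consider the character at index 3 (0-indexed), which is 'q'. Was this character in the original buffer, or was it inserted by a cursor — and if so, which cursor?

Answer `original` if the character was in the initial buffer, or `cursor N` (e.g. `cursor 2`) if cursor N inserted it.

Answer: original

Derivation:
After op 1 (insert('u')): buffer="uquebx" (len 6), cursors c1@1 c2@3, authorship 1.2...
After op 2 (delete): buffer="qebx" (len 4), cursors c1@0 c2@1, authorship ....
After op 3 (add_cursor(1)): buffer="qebx" (len 4), cursors c1@0 c2@1 c3@1, authorship ....
After op 4 (move_left): buffer="qebx" (len 4), cursors c1@0 c2@0 c3@0, authorship ....
After op 5 (add_cursor(1)): buffer="qebx" (len 4), cursors c1@0 c2@0 c3@0 c4@1, authorship ....
After op 6 (insert('i')): buffer="iiiqiebx" (len 8), cursors c1@3 c2@3 c3@3 c4@5, authorship 123.4...
After op 7 (delete): buffer="qebx" (len 4), cursors c1@0 c2@0 c3@0 c4@1, authorship ....
After op 8 (insert('x')): buffer="xxxqxebx" (len 8), cursors c1@3 c2@3 c3@3 c4@5, authorship 123.4...
Authorship (.=original, N=cursor N): 1 2 3 . 4 . . .
Index 3: author = original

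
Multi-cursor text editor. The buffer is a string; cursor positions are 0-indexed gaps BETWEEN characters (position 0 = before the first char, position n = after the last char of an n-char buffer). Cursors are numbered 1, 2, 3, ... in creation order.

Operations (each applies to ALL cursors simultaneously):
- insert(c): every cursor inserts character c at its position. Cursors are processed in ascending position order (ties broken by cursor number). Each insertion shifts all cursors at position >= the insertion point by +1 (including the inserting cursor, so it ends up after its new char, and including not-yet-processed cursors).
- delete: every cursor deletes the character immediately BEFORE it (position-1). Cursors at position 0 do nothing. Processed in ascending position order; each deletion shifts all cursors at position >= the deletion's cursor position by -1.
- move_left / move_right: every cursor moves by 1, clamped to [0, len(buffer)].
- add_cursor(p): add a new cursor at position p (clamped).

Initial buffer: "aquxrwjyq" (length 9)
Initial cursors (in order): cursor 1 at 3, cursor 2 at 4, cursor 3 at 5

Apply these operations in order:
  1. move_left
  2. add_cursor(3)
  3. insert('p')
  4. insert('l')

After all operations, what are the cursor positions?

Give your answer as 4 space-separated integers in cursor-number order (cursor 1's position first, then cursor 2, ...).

Answer: 4 9 12 9

Derivation:
After op 1 (move_left): buffer="aquxrwjyq" (len 9), cursors c1@2 c2@3 c3@4, authorship .........
After op 2 (add_cursor(3)): buffer="aquxrwjyq" (len 9), cursors c1@2 c2@3 c4@3 c3@4, authorship .........
After op 3 (insert('p')): buffer="aqpuppxprwjyq" (len 13), cursors c1@3 c2@6 c4@6 c3@8, authorship ..1.24.3.....
After op 4 (insert('l')): buffer="aqpluppllxplrwjyq" (len 17), cursors c1@4 c2@9 c4@9 c3@12, authorship ..11.2424.33.....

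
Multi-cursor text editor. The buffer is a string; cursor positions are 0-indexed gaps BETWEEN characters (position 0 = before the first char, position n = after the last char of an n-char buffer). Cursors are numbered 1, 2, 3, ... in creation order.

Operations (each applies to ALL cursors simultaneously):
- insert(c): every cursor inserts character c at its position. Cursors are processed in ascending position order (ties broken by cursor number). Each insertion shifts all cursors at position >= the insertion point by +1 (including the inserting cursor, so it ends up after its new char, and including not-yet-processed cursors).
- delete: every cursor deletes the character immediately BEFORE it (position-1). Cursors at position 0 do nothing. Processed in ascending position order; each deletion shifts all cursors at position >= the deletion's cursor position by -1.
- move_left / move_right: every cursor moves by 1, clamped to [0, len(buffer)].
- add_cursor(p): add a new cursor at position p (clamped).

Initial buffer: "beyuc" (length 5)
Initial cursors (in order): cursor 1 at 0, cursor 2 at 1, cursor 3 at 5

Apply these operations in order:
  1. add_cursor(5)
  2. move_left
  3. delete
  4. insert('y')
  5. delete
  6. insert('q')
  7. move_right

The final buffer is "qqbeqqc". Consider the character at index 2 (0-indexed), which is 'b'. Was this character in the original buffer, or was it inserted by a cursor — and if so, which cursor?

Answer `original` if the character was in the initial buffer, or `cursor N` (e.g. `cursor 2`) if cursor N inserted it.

After op 1 (add_cursor(5)): buffer="beyuc" (len 5), cursors c1@0 c2@1 c3@5 c4@5, authorship .....
After op 2 (move_left): buffer="beyuc" (len 5), cursors c1@0 c2@0 c3@4 c4@4, authorship .....
After op 3 (delete): buffer="bec" (len 3), cursors c1@0 c2@0 c3@2 c4@2, authorship ...
After op 4 (insert('y')): buffer="yybeyyc" (len 7), cursors c1@2 c2@2 c3@6 c4@6, authorship 12..34.
After op 5 (delete): buffer="bec" (len 3), cursors c1@0 c2@0 c3@2 c4@2, authorship ...
After op 6 (insert('q')): buffer="qqbeqqc" (len 7), cursors c1@2 c2@2 c3@6 c4@6, authorship 12..34.
After op 7 (move_right): buffer="qqbeqqc" (len 7), cursors c1@3 c2@3 c3@7 c4@7, authorship 12..34.
Authorship (.=original, N=cursor N): 1 2 . . 3 4 .
Index 2: author = original

Answer: original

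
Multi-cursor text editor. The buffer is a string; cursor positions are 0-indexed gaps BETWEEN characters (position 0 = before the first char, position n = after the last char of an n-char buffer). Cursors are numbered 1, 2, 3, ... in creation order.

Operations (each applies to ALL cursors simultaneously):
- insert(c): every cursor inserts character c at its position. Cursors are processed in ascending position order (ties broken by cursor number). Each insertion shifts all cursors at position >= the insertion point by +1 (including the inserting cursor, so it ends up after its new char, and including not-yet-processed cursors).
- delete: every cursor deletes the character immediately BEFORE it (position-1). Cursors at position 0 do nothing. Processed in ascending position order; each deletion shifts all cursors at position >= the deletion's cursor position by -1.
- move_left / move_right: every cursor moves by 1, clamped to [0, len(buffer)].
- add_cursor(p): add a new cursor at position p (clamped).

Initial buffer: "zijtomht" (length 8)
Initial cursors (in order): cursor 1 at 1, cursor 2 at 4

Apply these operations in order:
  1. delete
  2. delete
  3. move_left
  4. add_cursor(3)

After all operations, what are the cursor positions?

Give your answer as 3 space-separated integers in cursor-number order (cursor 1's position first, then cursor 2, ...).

After op 1 (delete): buffer="ijomht" (len 6), cursors c1@0 c2@2, authorship ......
After op 2 (delete): buffer="iomht" (len 5), cursors c1@0 c2@1, authorship .....
After op 3 (move_left): buffer="iomht" (len 5), cursors c1@0 c2@0, authorship .....
After op 4 (add_cursor(3)): buffer="iomht" (len 5), cursors c1@0 c2@0 c3@3, authorship .....

Answer: 0 0 3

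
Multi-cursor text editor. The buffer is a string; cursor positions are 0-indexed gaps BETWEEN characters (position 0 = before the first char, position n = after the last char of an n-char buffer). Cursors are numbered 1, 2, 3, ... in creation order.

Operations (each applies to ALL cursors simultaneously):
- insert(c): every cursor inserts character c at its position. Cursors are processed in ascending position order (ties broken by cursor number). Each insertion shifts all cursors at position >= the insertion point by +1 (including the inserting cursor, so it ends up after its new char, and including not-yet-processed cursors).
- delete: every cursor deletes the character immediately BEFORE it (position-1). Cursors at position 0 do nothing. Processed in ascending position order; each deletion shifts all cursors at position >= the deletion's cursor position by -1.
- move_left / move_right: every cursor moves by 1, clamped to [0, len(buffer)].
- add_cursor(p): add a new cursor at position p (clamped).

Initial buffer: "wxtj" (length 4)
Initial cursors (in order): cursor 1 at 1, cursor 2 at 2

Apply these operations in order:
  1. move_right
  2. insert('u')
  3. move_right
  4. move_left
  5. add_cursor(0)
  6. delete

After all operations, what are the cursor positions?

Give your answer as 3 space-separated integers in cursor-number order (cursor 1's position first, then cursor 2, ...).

Answer: 2 3 0

Derivation:
After op 1 (move_right): buffer="wxtj" (len 4), cursors c1@2 c2@3, authorship ....
After op 2 (insert('u')): buffer="wxutuj" (len 6), cursors c1@3 c2@5, authorship ..1.2.
After op 3 (move_right): buffer="wxutuj" (len 6), cursors c1@4 c2@6, authorship ..1.2.
After op 4 (move_left): buffer="wxutuj" (len 6), cursors c1@3 c2@5, authorship ..1.2.
After op 5 (add_cursor(0)): buffer="wxutuj" (len 6), cursors c3@0 c1@3 c2@5, authorship ..1.2.
After op 6 (delete): buffer="wxtj" (len 4), cursors c3@0 c1@2 c2@3, authorship ....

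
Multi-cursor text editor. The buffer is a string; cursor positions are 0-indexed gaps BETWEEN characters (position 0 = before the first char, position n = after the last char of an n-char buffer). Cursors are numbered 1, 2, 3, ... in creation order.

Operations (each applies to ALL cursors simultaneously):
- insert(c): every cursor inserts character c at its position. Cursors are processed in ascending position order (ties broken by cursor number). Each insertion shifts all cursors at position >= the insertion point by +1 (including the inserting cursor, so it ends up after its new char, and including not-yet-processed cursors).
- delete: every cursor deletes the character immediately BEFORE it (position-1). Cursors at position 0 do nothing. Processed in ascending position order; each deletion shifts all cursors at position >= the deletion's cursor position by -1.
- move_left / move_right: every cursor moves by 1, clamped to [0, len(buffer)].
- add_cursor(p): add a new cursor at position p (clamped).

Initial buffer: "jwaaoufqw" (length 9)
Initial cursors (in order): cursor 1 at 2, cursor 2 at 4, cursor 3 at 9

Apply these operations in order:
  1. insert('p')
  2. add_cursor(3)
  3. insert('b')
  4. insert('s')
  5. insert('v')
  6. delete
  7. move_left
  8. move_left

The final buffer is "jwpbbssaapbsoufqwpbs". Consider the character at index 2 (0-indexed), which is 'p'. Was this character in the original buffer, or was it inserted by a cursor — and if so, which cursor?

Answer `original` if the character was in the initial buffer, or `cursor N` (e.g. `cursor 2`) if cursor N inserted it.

After op 1 (insert('p')): buffer="jwpaapoufqwp" (len 12), cursors c1@3 c2@6 c3@12, authorship ..1..2.....3
After op 2 (add_cursor(3)): buffer="jwpaapoufqwp" (len 12), cursors c1@3 c4@3 c2@6 c3@12, authorship ..1..2.....3
After op 3 (insert('b')): buffer="jwpbbaapboufqwpb" (len 16), cursors c1@5 c4@5 c2@9 c3@16, authorship ..114..22.....33
After op 4 (insert('s')): buffer="jwpbbssaapbsoufqwpbs" (len 20), cursors c1@7 c4@7 c2@12 c3@20, authorship ..11414..222.....333
After op 5 (insert('v')): buffer="jwpbbssvvaapbsvoufqwpbsv" (len 24), cursors c1@9 c4@9 c2@15 c3@24, authorship ..1141414..2222.....3333
After op 6 (delete): buffer="jwpbbssaapbsoufqwpbs" (len 20), cursors c1@7 c4@7 c2@12 c3@20, authorship ..11414..222.....333
After op 7 (move_left): buffer="jwpbbssaapbsoufqwpbs" (len 20), cursors c1@6 c4@6 c2@11 c3@19, authorship ..11414..222.....333
After op 8 (move_left): buffer="jwpbbssaapbsoufqwpbs" (len 20), cursors c1@5 c4@5 c2@10 c3@18, authorship ..11414..222.....333
Authorship (.=original, N=cursor N): . . 1 1 4 1 4 . . 2 2 2 . . . . . 3 3 3
Index 2: author = 1

Answer: cursor 1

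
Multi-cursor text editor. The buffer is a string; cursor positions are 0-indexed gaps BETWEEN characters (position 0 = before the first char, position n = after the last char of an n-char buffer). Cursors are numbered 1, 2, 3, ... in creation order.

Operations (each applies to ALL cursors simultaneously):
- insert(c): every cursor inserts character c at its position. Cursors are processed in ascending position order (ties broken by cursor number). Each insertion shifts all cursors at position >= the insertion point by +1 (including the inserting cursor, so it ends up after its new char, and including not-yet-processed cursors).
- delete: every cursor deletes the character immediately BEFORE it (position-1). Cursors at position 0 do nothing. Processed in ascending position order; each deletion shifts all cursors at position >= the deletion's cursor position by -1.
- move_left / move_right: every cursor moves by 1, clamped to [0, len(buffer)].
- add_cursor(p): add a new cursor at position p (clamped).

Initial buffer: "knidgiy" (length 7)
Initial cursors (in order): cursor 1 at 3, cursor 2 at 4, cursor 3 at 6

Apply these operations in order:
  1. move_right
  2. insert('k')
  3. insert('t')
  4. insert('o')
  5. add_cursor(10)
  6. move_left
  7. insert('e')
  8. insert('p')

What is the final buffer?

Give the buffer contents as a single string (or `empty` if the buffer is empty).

After op 1 (move_right): buffer="knidgiy" (len 7), cursors c1@4 c2@5 c3@7, authorship .......
After op 2 (insert('k')): buffer="knidkgkiyk" (len 10), cursors c1@5 c2@7 c3@10, authorship ....1.2..3
After op 3 (insert('t')): buffer="knidktgktiykt" (len 13), cursors c1@6 c2@9 c3@13, authorship ....11.22..33
After op 4 (insert('o')): buffer="knidktogktoiykto" (len 16), cursors c1@7 c2@11 c3@16, authorship ....111.222..333
After op 5 (add_cursor(10)): buffer="knidktogktoiykto" (len 16), cursors c1@7 c4@10 c2@11 c3@16, authorship ....111.222..333
After op 6 (move_left): buffer="knidktogktoiykto" (len 16), cursors c1@6 c4@9 c2@10 c3@15, authorship ....111.222..333
After op 7 (insert('e')): buffer="knidkteogketeoiykteo" (len 20), cursors c1@7 c4@11 c2@13 c3@19, authorship ....1111.24222..3333
After op 8 (insert('p')): buffer="knidktepogkeptepoiyktepo" (len 24), cursors c1@8 c4@13 c2@16 c3@23, authorship ....11111.2442222..33333

Answer: knidktepogkeptepoiyktepo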